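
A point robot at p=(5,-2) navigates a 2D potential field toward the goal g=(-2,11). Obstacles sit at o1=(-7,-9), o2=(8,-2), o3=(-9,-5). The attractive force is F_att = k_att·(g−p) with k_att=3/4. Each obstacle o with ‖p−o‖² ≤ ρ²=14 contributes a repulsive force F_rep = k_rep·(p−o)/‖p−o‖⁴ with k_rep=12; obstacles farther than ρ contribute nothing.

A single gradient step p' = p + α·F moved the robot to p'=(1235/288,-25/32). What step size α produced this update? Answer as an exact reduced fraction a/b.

F_att = 3/4·(g−p) = 3/4·(-7,13) = (-5.2500,9.7500)
o1: d²=193 > ρ²=14 → inactive
o2: d²=9 ≤ ρ²=14; F_rep = 12·(-3,0)/9² = (-0.4444,0.0000)
o3: d²=205 > ρ²=14 → inactive
F = F_att + ΣF_rep = (-5.6944,9.7500)
Δp = p'−p = (-0.7118,1.2188); α = Δx/Fx = (-205/288) / (-205/36) = 1/8
check: Δy/Fy = (39/32) / (39/4) = 1/8 ✓

α = 1/8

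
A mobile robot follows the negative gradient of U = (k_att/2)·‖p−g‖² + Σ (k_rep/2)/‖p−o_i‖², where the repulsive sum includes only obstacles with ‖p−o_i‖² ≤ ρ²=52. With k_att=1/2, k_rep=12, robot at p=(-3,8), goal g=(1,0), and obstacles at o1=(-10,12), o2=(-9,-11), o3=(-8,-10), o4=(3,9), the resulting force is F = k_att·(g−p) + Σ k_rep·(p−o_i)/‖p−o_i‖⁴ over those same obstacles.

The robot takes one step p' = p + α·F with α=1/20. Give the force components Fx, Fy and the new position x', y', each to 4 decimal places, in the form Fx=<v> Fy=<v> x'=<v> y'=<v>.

Fx=1.9474 Fy=-4.0088 x'=-2.9026 y'=7.7996

F_att = 1/2·(g−p) = 1/2·(4,-8) = (2.0000,-4.0000)
o1: d²=65 > ρ²=52 → inactive
o2: d²=397 > ρ²=52 → inactive
o3: d²=349 > ρ²=52 → inactive
o4: d²=37 ≤ ρ²=52; F_rep = 12·(-6,-1)/37² = (-0.0526,-0.0088)
F = F_att + ΣF_rep = (1.9474,-4.0088)
p' = p + 1/20·F = (-2.9026,7.7996)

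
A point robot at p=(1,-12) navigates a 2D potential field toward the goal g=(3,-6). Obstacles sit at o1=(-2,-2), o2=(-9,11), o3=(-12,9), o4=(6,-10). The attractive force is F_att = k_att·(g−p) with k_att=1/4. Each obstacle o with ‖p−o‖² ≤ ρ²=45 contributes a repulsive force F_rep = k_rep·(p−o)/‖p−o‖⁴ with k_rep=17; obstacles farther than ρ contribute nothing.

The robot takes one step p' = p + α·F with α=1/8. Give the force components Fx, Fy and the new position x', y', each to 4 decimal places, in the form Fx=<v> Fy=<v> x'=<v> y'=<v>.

Fx=0.3989 Fy=1.4596 x'=1.0499 y'=-11.8176

F_att = 1/4·(g−p) = 1/4·(2,6) = (0.5000,1.5000)
o1: d²=109 > ρ²=45 → inactive
o2: d²=629 > ρ²=45 → inactive
o3: d²=610 > ρ²=45 → inactive
o4: d²=29 ≤ ρ²=45; F_rep = 17·(-5,-2)/29² = (-0.1011,-0.0404)
F = F_att + ΣF_rep = (0.3989,1.4596)
p' = p + 1/8·F = (1.0499,-11.8176)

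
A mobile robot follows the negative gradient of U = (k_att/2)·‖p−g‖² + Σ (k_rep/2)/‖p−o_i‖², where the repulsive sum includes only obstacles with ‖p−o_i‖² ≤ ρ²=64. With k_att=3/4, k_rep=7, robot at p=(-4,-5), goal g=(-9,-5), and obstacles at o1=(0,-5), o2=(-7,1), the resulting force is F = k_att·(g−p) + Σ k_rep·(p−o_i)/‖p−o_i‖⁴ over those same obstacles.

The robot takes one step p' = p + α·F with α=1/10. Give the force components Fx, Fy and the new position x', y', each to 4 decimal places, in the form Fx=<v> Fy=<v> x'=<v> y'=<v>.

Fx=-3.8490 Fy=-0.0207 x'=-4.3849 y'=-5.0021

F_att = 3/4·(g−p) = 3/4·(-5,0) = (-3.7500,0.0000)
o1: d²=16 ≤ ρ²=64; F_rep = 7·(-4,0)/16² = (-0.1094,0.0000)
o2: d²=45 ≤ ρ²=64; F_rep = 7·(3,-6)/45² = (0.0104,-0.0207)
F = F_att + ΣF_rep = (-3.8490,-0.0207)
p' = p + 1/10·F = (-4.3849,-5.0021)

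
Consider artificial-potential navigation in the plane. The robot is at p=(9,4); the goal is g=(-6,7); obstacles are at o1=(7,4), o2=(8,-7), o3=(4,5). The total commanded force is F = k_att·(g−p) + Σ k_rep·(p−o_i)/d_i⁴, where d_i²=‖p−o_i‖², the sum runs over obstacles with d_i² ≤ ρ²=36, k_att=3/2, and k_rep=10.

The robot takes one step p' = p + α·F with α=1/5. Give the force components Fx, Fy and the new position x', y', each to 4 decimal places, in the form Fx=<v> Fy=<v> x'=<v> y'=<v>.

F_att = 3/2·(g−p) = 3/2·(-15,3) = (-22.5000,4.5000)
o1: d²=4 ≤ ρ²=36; F_rep = 10·(2,0)/4² = (1.2500,0.0000)
o2: d²=122 > ρ²=36 → inactive
o3: d²=26 ≤ ρ²=36; F_rep = 10·(5,-1)/26² = (0.0740,-0.0148)
F = F_att + ΣF_rep = (-21.1760,4.4852)
p' = p + 1/5·F = (4.7648,4.8970)

Fx=-21.1760 Fy=4.4852 x'=4.7648 y'=4.8970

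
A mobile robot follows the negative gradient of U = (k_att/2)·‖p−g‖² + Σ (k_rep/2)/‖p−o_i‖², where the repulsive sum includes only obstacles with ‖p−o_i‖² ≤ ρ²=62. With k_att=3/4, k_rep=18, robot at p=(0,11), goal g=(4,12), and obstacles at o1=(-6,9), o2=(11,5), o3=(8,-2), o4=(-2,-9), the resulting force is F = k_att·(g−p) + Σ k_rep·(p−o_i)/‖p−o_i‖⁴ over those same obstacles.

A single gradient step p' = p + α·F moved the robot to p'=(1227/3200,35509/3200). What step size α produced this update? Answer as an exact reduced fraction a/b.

α = 1/8

F_att = 3/4·(g−p) = 3/4·(4,1) = (3.0000,0.7500)
o1: d²=40 ≤ ρ²=62; F_rep = 18·(6,2)/40² = (0.0675,0.0225)
o2: d²=157 > ρ²=62 → inactive
o3: d²=233 > ρ²=62 → inactive
o4: d²=404 > ρ²=62 → inactive
F = F_att + ΣF_rep = (3.0675,0.7725)
Δp = p'−p = (0.3834,0.0966); α = Δx/Fx = (1227/3200) / (1227/400) = 1/8
check: Δy/Fy = (309/3200) / (309/400) = 1/8 ✓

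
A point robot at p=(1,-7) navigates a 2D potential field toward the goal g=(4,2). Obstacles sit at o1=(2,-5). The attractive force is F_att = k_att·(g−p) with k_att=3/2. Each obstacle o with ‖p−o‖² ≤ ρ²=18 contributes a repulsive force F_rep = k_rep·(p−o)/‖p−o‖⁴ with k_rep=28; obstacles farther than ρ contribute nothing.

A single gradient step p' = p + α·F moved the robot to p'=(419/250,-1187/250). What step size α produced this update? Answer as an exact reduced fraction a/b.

F_att = 3/2·(g−p) = 3/2·(3,9) = (4.5000,13.5000)
o1: d²=5 ≤ ρ²=18; F_rep = 28·(-1,-2)/5² = (-1.1200,-2.2400)
F = F_att + ΣF_rep = (3.3800,11.2600)
Δp = p'−p = (0.6760,2.2520); α = Δx/Fx = (169/250) / (169/50) = 1/5
check: Δy/Fy = (563/250) / (563/50) = 1/5 ✓

α = 1/5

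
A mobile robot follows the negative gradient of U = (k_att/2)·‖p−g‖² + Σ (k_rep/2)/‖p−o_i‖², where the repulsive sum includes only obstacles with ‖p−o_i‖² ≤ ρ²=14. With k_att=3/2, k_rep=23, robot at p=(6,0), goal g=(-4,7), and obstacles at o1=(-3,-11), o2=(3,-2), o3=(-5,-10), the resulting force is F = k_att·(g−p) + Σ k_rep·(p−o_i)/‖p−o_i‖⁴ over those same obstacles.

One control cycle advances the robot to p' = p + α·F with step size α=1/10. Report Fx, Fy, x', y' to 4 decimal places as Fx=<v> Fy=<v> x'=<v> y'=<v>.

F_att = 3/2·(g−p) = 3/2·(-10,7) = (-15.0000,10.5000)
o1: d²=202 > ρ²=14 → inactive
o2: d²=13 ≤ ρ²=14; F_rep = 23·(3,2)/13² = (0.4083,0.2722)
o3: d²=221 > ρ²=14 → inactive
F = F_att + ΣF_rep = (-14.5917,10.7722)
p' = p + 1/10·F = (4.5408,1.0772)

Fx=-14.5917 Fy=10.7722 x'=4.5408 y'=1.0772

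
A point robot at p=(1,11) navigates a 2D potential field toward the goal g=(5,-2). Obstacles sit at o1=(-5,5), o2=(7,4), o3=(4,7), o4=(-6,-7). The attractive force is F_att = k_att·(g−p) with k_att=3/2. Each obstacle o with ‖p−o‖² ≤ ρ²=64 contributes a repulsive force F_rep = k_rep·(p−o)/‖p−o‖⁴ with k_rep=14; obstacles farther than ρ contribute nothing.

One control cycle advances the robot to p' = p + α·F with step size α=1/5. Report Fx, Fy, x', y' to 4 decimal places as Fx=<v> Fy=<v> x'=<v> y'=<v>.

F_att = 3/2·(g−p) = 3/2·(4,-13) = (6.0000,-19.5000)
o1: d²=72 > ρ²=64 → inactive
o2: d²=85 > ρ²=64 → inactive
o3: d²=25 ≤ ρ²=64; F_rep = 14·(-3,4)/25² = (-0.0672,0.0896)
o4: d²=373 > ρ²=64 → inactive
F = F_att + ΣF_rep = (5.9328,-19.4104)
p' = p + 1/5·F = (2.1866,7.1179)

Fx=5.9328 Fy=-19.4104 x'=2.1866 y'=7.1179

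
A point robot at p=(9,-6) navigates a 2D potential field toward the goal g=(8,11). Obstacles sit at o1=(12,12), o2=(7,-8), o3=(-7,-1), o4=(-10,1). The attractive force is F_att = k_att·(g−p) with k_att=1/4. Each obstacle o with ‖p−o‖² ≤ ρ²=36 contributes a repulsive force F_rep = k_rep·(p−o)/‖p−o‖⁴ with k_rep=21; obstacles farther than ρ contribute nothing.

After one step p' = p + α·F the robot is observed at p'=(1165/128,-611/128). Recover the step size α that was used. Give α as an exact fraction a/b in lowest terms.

F_att = 1/4·(g−p) = 1/4·(-1,17) = (-0.2500,4.2500)
o1: d²=333 > ρ²=36 → inactive
o2: d²=8 ≤ ρ²=36; F_rep = 21·(2,2)/8² = (0.6562,0.6562)
o3: d²=281 > ρ²=36 → inactive
o4: d²=410 > ρ²=36 → inactive
F = F_att + ΣF_rep = (0.4062,4.9062)
Δp = p'−p = (0.1016,1.2266); α = Δx/Fx = (13/128) / (13/32) = 1/4
check: Δy/Fy = (157/128) / (157/32) = 1/4 ✓

α = 1/4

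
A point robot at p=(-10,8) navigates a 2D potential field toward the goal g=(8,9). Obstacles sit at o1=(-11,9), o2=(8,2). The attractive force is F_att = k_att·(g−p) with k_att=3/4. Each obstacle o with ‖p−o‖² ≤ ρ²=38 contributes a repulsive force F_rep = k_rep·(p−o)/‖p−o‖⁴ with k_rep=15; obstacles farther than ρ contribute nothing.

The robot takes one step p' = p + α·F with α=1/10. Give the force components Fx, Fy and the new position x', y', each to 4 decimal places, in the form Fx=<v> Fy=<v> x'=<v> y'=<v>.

Fx=17.2500 Fy=-3.0000 x'=-8.2750 y'=7.7000

F_att = 3/4·(g−p) = 3/4·(18,1) = (13.5000,0.7500)
o1: d²=2 ≤ ρ²=38; F_rep = 15·(1,-1)/2² = (3.7500,-3.7500)
o2: d²=360 > ρ²=38 → inactive
F = F_att + ΣF_rep = (17.2500,-3.0000)
p' = p + 1/10·F = (-8.2750,7.7000)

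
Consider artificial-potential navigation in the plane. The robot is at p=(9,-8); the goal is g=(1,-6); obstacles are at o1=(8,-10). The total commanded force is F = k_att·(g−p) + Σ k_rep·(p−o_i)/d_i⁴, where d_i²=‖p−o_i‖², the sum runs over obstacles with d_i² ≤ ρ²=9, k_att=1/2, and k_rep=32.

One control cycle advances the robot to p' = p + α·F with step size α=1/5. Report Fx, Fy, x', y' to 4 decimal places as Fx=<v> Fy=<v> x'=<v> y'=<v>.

F_att = 1/2·(g−p) = 1/2·(-8,2) = (-4.0000,1.0000)
o1: d²=5 ≤ ρ²=9; F_rep = 32·(1,2)/5² = (1.2800,2.5600)
F = F_att + ΣF_rep = (-2.7200,3.5600)
p' = p + 1/5·F = (8.4560,-7.2880)

Fx=-2.7200 Fy=3.5600 x'=8.4560 y'=-7.2880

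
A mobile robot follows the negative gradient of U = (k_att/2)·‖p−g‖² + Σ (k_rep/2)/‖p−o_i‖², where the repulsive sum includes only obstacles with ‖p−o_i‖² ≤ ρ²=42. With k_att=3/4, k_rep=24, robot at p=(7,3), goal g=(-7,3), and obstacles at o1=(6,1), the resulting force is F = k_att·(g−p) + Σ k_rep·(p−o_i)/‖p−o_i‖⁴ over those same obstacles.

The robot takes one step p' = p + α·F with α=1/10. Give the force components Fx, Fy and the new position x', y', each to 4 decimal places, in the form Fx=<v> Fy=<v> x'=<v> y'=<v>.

Fx=-9.5400 Fy=1.9200 x'=6.0460 y'=3.1920

F_att = 3/4·(g−p) = 3/4·(-14,0) = (-10.5000,0.0000)
o1: d²=5 ≤ ρ²=42; F_rep = 24·(1,2)/5² = (0.9600,1.9200)
F = F_att + ΣF_rep = (-9.5400,1.9200)
p' = p + 1/10·F = (6.0460,3.1920)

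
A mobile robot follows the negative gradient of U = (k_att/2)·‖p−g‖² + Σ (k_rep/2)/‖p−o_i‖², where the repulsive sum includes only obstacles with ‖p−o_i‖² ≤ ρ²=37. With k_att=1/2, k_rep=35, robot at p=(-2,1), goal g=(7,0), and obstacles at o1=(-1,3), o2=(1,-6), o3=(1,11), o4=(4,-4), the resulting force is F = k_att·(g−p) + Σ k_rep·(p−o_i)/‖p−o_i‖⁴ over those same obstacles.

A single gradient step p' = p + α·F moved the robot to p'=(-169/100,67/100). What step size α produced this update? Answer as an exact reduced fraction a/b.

α = 1/10

F_att = 1/2·(g−p) = 1/2·(9,-1) = (4.5000,-0.5000)
o1: d²=5 ≤ ρ²=37; F_rep = 35·(-1,-2)/5² = (-1.4000,-2.8000)
o2: d²=58 > ρ²=37 → inactive
o3: d²=109 > ρ²=37 → inactive
o4: d²=61 > ρ²=37 → inactive
F = F_att + ΣF_rep = (3.1000,-3.3000)
Δp = p'−p = (0.3100,-0.3300); α = Δx/Fx = (31/100) / (31/10) = 1/10
check: Δy/Fy = (-33/100) / (-33/10) = 1/10 ✓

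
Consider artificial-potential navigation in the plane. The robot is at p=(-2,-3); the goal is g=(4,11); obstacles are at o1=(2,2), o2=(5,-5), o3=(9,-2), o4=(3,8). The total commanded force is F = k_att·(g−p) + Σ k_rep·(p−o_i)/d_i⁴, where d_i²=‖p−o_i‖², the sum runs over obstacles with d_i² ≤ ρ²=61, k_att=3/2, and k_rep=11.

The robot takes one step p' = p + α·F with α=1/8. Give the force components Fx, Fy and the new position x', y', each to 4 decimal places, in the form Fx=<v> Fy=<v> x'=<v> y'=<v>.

F_att = 3/2·(g−p) = 3/2·(6,14) = (9.0000,21.0000)
o1: d²=41 ≤ ρ²=61; F_rep = 11·(-4,-5)/41² = (-0.0262,-0.0327)
o2: d²=53 ≤ ρ²=61; F_rep = 11·(-7,2)/53² = (-0.0274,0.0078)
o3: d²=122 > ρ²=61 → inactive
o4: d²=146 > ρ²=61 → inactive
F = F_att + ΣF_rep = (8.9464,20.9751)
p' = p + 1/8·F = (-0.8817,-0.3781)

Fx=8.9464 Fy=20.9751 x'=-0.8817 y'=-0.3781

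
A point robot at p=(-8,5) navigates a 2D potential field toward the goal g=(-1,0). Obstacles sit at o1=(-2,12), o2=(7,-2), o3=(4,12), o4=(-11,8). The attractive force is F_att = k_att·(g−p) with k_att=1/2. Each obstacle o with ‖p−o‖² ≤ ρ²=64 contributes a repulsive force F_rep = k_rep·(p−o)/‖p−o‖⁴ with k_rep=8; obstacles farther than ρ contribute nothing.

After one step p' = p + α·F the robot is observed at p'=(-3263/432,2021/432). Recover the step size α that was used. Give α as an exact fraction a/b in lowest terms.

F_att = 1/2·(g−p) = 1/2·(7,-5) = (3.5000,-2.5000)
o1: d²=85 > ρ²=64 → inactive
o2: d²=274 > ρ²=64 → inactive
o3: d²=193 > ρ²=64 → inactive
o4: d²=18 ≤ ρ²=64; F_rep = 8·(3,-3)/18² = (0.0741,-0.0741)
F = F_att + ΣF_rep = (3.5741,-2.5741)
Δp = p'−p = (0.4468,-0.3218); α = Δx/Fx = (193/432) / (193/54) = 1/8
check: Δy/Fy = (-139/432) / (-139/54) = 1/8 ✓

α = 1/8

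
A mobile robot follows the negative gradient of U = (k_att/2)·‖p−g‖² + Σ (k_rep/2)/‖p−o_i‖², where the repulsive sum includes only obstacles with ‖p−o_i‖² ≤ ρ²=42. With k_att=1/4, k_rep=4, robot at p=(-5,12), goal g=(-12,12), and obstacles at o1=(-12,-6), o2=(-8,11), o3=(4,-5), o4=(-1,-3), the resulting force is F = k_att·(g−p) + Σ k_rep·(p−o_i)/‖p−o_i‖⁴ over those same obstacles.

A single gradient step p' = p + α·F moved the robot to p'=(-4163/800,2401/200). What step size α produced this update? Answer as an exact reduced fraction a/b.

F_att = 1/4·(g−p) = 1/4·(-7,0) = (-1.7500,0.0000)
o1: d²=373 > ρ²=42 → inactive
o2: d²=10 ≤ ρ²=42; F_rep = 4·(3,1)/10² = (0.1200,0.0400)
o3: d²=370 > ρ²=42 → inactive
o4: d²=241 > ρ²=42 → inactive
F = F_att + ΣF_rep = (-1.6300,0.0400)
Δp = p'−p = (-0.2037,0.0050); α = Δx/Fx = (-163/800) / (-163/100) = 1/8
check: Δy/Fy = (1/200) / (1/25) = 1/8 ✓

α = 1/8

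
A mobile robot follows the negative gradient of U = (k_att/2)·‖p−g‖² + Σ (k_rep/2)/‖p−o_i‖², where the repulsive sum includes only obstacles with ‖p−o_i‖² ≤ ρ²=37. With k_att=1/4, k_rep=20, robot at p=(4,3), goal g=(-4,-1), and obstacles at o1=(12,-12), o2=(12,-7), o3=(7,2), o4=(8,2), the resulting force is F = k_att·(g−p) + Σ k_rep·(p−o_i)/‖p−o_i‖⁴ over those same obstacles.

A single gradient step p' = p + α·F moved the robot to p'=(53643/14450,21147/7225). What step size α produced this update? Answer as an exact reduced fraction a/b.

F_att = 1/4·(g−p) = 1/4·(-8,-4) = (-2.0000,-1.0000)
o1: d²=289 > ρ²=37 → inactive
o2: d²=164 > ρ²=37 → inactive
o3: d²=10 ≤ ρ²=37; F_rep = 20·(-3,1)/10² = (-0.6000,0.2000)
o4: d²=17 ≤ ρ²=37; F_rep = 20·(-4,1)/17² = (-0.2768,0.0692)
F = F_att + ΣF_rep = (-2.8768,-0.7308)
Δp = p'−p = (-0.2877,-0.0731); α = Δx/Fx = (-4157/14450) / (-4157/1445) = 1/10
check: Δy/Fy = (-528/7225) / (-1056/1445) = 1/10 ✓

α = 1/10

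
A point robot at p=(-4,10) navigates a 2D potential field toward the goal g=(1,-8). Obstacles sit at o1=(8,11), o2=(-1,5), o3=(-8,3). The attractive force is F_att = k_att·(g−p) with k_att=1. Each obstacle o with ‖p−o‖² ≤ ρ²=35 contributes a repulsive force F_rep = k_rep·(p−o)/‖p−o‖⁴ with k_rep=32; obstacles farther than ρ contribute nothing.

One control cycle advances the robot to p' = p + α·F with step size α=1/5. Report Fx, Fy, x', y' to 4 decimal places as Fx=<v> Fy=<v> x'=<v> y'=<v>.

Fx=4.9170 Fy=-17.8616 x'=-3.0166 y'=6.4277

F_att = 1·(g−p) = 1·(5,-18) = (5.0000,-18.0000)
o1: d²=145 > ρ²=35 → inactive
o2: d²=34 ≤ ρ²=35; F_rep = 32·(-3,5)/34² = (-0.0830,0.1384)
o3: d²=65 > ρ²=35 → inactive
F = F_att + ΣF_rep = (4.9170,-17.8616)
p' = p + 1/5·F = (-3.0166,6.4277)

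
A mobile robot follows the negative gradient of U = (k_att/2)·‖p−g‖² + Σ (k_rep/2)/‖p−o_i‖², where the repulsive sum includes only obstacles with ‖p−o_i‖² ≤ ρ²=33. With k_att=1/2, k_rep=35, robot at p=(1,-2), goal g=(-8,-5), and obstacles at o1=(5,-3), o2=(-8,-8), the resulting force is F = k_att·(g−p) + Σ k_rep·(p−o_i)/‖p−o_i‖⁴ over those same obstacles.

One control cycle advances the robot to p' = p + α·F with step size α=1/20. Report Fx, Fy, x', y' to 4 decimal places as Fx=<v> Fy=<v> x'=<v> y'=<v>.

Fx=-4.9844 Fy=-1.3789 x'=0.7508 y'=-2.0689

F_att = 1/2·(g−p) = 1/2·(-9,-3) = (-4.5000,-1.5000)
o1: d²=17 ≤ ρ²=33; F_rep = 35·(-4,1)/17² = (-0.4844,0.1211)
o2: d²=117 > ρ²=33 → inactive
F = F_att + ΣF_rep = (-4.9844,-1.3789)
p' = p + 1/20·F = (0.7508,-2.0689)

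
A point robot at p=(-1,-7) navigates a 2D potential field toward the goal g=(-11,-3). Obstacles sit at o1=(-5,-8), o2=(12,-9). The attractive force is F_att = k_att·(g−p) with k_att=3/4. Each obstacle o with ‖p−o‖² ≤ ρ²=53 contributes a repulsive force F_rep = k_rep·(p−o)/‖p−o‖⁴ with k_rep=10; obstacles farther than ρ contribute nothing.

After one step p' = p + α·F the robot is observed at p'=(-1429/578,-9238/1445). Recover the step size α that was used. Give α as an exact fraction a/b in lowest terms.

α = 1/5

F_att = 3/4·(g−p) = 3/4·(-10,4) = (-7.5000,3.0000)
o1: d²=17 ≤ ρ²=53; F_rep = 10·(4,1)/17² = (0.1384,0.0346)
o2: d²=173 > ρ²=53 → inactive
F = F_att + ΣF_rep = (-7.3616,3.0346)
Δp = p'−p = (-1.4723,0.6069); α = Δx/Fx = (-851/578) / (-4255/578) = 1/5
check: Δy/Fy = (877/1445) / (877/289) = 1/5 ✓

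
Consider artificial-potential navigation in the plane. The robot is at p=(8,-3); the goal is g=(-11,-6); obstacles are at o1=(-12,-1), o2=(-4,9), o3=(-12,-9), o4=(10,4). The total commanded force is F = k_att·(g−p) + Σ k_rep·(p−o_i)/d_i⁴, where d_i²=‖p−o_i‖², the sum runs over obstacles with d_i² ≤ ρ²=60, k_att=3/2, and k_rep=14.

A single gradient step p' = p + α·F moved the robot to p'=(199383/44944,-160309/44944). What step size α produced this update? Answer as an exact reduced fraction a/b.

F_att = 3/2·(g−p) = 3/2·(-19,-3) = (-28.5000,-4.5000)
o1: d²=404 > ρ²=60 → inactive
o2: d²=288 > ρ²=60 → inactive
o3: d²=436 > ρ²=60 → inactive
o4: d²=53 ≤ ρ²=60; F_rep = 14·(-2,-7)/53² = (-0.0100,-0.0349)
F = F_att + ΣF_rep = (-28.5100,-4.5349)
Δp = p'−p = (-3.5637,-0.5669); α = Δx/Fx = (-160169/44944) / (-160169/5618) = 1/8
check: Δy/Fy = (-25477/44944) / (-25477/5618) = 1/8 ✓

α = 1/8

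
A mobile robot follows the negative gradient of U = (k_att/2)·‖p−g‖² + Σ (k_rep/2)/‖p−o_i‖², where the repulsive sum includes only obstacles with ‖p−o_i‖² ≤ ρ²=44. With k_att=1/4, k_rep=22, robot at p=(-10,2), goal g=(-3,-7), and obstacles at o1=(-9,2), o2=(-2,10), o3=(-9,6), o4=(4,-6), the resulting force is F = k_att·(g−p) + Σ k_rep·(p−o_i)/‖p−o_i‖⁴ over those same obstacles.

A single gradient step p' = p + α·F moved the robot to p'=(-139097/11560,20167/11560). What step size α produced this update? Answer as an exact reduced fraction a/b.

α = 1/10

F_att = 1/4·(g−p) = 1/4·(7,-9) = (1.7500,-2.2500)
o1: d²=1 ≤ ρ²=44; F_rep = 22·(-1,0)/1² = (-22.0000,0.0000)
o2: d²=128 > ρ²=44 → inactive
o3: d²=17 ≤ ρ²=44; F_rep = 22·(-1,-4)/17² = (-0.0761,-0.3045)
o4: d²=260 > ρ²=44 → inactive
F = F_att + ΣF_rep = (-20.3261,-2.5545)
Δp = p'−p = (-2.0326,-0.2554); α = Δx/Fx = (-23497/11560) / (-23497/1156) = 1/10
check: Δy/Fy = (-2953/11560) / (-2953/1156) = 1/10 ✓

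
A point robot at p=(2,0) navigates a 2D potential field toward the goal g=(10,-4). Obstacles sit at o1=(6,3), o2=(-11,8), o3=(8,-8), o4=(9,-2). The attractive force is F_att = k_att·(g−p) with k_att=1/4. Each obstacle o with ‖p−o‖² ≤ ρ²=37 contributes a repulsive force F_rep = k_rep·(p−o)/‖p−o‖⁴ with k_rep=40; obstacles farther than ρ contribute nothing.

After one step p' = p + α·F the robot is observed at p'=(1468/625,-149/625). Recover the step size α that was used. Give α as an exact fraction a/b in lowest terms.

F_att = 1/4·(g−p) = 1/4·(8,-4) = (2.0000,-1.0000)
o1: d²=25 ≤ ρ²=37; F_rep = 40·(-4,-3)/25² = (-0.2560,-0.1920)
o2: d²=233 > ρ²=37 → inactive
o3: d²=100 > ρ²=37 → inactive
o4: d²=53 > ρ²=37 → inactive
F = F_att + ΣF_rep = (1.7440,-1.1920)
Δp = p'−p = (0.3488,-0.2384); α = Δx/Fx = (218/625) / (218/125) = 1/5
check: Δy/Fy = (-149/625) / (-149/125) = 1/5 ✓

α = 1/5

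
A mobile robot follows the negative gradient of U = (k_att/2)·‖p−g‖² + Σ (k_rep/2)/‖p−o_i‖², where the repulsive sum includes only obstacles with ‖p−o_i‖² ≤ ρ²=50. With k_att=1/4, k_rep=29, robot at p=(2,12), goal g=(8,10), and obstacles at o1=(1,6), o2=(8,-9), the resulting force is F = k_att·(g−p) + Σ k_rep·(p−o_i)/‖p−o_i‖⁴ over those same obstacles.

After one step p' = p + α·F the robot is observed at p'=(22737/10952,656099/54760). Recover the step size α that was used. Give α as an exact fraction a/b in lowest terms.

α = 1/20

F_att = 1/4·(g−p) = 1/4·(6,-2) = (1.5000,-0.5000)
o1: d²=37 ≤ ρ²=50; F_rep = 29·(1,6)/37² = (0.0212,0.1271)
o2: d²=477 > ρ²=50 → inactive
F = F_att + ΣF_rep = (1.5212,-0.3729)
Δp = p'−p = (0.0761,-0.0186); α = Δx/Fx = (833/10952) / (4165/2738) = 1/20
check: Δy/Fy = (-1021/54760) / (-1021/2738) = 1/20 ✓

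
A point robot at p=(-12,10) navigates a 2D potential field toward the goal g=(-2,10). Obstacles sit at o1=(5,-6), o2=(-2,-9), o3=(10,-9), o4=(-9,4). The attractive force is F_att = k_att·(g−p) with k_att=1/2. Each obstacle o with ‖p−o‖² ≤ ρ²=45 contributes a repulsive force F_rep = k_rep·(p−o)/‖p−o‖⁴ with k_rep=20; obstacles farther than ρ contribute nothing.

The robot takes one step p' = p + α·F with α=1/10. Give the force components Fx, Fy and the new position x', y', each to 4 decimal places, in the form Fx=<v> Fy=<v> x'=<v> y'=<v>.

F_att = 1/2·(g−p) = 1/2·(10,0) = (5.0000,0.0000)
o1: d²=545 > ρ²=45 → inactive
o2: d²=461 > ρ²=45 → inactive
o3: d²=845 > ρ²=45 → inactive
o4: d²=45 ≤ ρ²=45; F_rep = 20·(-3,6)/45² = (-0.0296,0.0593)
F = F_att + ΣF_rep = (4.9704,0.0593)
p' = p + 1/10·F = (-11.5030,10.0059)

Fx=4.9704 Fy=0.0593 x'=-11.5030 y'=10.0059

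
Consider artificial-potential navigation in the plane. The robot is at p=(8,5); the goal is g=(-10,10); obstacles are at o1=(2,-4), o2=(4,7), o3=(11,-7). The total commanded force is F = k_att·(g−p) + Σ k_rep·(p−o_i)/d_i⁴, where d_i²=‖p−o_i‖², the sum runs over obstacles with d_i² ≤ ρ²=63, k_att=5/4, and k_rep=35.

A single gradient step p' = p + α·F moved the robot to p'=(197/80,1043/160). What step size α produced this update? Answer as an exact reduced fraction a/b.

F_att = 5/4·(g−p) = 5/4·(-18,5) = (-22.5000,6.2500)
o1: d²=117 > ρ²=63 → inactive
o2: d²=20 ≤ ρ²=63; F_rep = 35·(4,-2)/20² = (0.3500,-0.1750)
o3: d²=153 > ρ²=63 → inactive
F = F_att + ΣF_rep = (-22.1500,6.0750)
Δp = p'−p = (-5.5375,1.5188); α = Δx/Fx = (-443/80) / (-443/20) = 1/4
check: Δy/Fy = (243/160) / (243/40) = 1/4 ✓

α = 1/4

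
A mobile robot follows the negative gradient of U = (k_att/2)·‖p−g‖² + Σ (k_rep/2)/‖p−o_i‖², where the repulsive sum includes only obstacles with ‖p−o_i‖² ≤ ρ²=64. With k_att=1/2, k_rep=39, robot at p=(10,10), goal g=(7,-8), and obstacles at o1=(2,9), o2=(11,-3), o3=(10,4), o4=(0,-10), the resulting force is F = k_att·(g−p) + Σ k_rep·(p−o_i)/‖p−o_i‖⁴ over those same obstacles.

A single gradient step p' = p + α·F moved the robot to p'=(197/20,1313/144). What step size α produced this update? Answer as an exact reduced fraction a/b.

F_att = 1/2·(g−p) = 1/2·(-3,-18) = (-1.5000,-9.0000)
o1: d²=65 > ρ²=64 → inactive
o2: d²=170 > ρ²=64 → inactive
o3: d²=36 ≤ ρ²=64; F_rep = 39·(0,6)/36² = (0.0000,0.1806)
o4: d²=500 > ρ²=64 → inactive
F = F_att + ΣF_rep = (-1.5000,-8.8194)
Δp = p'−p = (-0.1500,-0.8819); α = Δx/Fx = (-3/20) / (-3/2) = 1/10
check: Δy/Fy = (-127/144) / (-635/72) = 1/10 ✓

α = 1/10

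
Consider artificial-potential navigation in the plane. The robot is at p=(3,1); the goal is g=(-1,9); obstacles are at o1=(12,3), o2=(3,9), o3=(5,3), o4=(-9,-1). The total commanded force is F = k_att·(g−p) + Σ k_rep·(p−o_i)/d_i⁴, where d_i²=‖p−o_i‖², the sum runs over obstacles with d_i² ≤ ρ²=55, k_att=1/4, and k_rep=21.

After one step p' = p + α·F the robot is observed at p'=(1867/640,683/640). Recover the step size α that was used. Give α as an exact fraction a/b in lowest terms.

α = 1/20

F_att = 1/4·(g−p) = 1/4·(-4,8) = (-1.0000,2.0000)
o1: d²=85 > ρ²=55 → inactive
o2: d²=64 > ρ²=55 → inactive
o3: d²=8 ≤ ρ²=55; F_rep = 21·(-2,-2)/8² = (-0.6562,-0.6562)
o4: d²=148 > ρ²=55 → inactive
F = F_att + ΣF_rep = (-1.6562,1.3438)
Δp = p'−p = (-0.0828,0.0672); α = Δx/Fx = (-53/640) / (-53/32) = 1/20
check: Δy/Fy = (43/640) / (43/32) = 1/20 ✓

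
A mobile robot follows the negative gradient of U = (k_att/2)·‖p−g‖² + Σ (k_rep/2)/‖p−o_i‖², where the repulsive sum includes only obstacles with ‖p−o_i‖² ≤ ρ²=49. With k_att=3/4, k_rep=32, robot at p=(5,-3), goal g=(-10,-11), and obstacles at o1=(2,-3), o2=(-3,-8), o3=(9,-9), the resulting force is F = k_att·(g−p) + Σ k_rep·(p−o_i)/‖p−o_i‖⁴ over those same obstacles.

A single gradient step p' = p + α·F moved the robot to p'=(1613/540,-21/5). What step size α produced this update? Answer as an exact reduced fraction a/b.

α = 1/5

F_att = 3/4·(g−p) = 3/4·(-15,-8) = (-11.2500,-6.0000)
o1: d²=9 ≤ ρ²=49; F_rep = 32·(3,0)/9² = (1.1852,0.0000)
o2: d²=89 > ρ²=49 → inactive
o3: d²=52 > ρ²=49 → inactive
F = F_att + ΣF_rep = (-10.0648,-6.0000)
Δp = p'−p = (-2.0130,-1.2000); α = Δx/Fx = (-1087/540) / (-1087/108) = 1/5
check: Δy/Fy = (-6/5) / (-6) = 1/5 ✓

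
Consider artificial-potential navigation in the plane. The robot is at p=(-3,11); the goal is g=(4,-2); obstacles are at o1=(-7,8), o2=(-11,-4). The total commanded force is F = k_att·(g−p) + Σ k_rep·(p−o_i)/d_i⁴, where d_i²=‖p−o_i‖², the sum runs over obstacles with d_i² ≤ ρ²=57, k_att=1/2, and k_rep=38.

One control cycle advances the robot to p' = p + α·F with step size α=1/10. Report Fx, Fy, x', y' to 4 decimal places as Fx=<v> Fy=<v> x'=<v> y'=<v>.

F_att = 1/2·(g−p) = 1/2·(7,-13) = (3.5000,-6.5000)
o1: d²=25 ≤ ρ²=57; F_rep = 38·(4,3)/25² = (0.2432,0.1824)
o2: d²=289 > ρ²=57 → inactive
F = F_att + ΣF_rep = (3.7432,-6.3176)
p' = p + 1/10·F = (-2.6257,10.3682)

Fx=3.7432 Fy=-6.3176 x'=-2.6257 y'=10.3682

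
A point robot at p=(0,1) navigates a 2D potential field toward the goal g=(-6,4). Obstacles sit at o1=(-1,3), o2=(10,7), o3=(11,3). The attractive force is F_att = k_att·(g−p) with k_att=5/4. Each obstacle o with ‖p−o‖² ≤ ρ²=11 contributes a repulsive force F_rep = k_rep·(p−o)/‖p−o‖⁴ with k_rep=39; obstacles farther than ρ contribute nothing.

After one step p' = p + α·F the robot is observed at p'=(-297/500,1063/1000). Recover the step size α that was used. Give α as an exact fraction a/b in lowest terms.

α = 1/10

F_att = 5/4·(g−p) = 5/4·(-6,3) = (-7.5000,3.7500)
o1: d²=5 ≤ ρ²=11; F_rep = 39·(1,-2)/5² = (1.5600,-3.1200)
o2: d²=136 > ρ²=11 → inactive
o3: d²=125 > ρ²=11 → inactive
F = F_att + ΣF_rep = (-5.9400,0.6300)
Δp = p'−p = (-0.5940,0.0630); α = Δx/Fx = (-297/500) / (-297/50) = 1/10
check: Δy/Fy = (63/1000) / (63/100) = 1/10 ✓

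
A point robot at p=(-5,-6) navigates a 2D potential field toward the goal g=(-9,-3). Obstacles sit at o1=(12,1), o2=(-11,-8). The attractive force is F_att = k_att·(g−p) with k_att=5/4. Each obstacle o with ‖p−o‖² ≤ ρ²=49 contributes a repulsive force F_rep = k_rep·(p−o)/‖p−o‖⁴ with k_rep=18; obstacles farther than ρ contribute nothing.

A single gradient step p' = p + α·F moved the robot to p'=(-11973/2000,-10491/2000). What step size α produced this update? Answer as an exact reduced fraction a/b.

F_att = 5/4·(g−p) = 5/4·(-4,3) = (-5.0000,3.7500)
o1: d²=338 > ρ²=49 → inactive
o2: d²=40 ≤ ρ²=49; F_rep = 18·(6,2)/40² = (0.0675,0.0225)
F = F_att + ΣF_rep = (-4.9325,3.7725)
Δp = p'−p = (-0.9865,0.7545); α = Δx/Fx = (-1973/2000) / (-1973/400) = 1/5
check: Δy/Fy = (1509/2000) / (1509/400) = 1/5 ✓

α = 1/5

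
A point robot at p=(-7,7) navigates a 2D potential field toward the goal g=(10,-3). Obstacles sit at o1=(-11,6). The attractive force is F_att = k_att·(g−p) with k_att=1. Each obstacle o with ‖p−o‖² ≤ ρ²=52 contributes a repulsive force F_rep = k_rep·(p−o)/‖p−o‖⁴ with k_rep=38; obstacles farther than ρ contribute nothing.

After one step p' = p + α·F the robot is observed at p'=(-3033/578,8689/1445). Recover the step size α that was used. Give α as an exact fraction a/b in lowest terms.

α = 1/10

F_att = 1·(g−p) = 1·(17,-10) = (17.0000,-10.0000)
o1: d²=17 ≤ ρ²=52; F_rep = 38·(4,1)/17² = (0.5260,0.1315)
F = F_att + ΣF_rep = (17.5260,-9.8685)
Δp = p'−p = (1.7526,-0.9869); α = Δx/Fx = (1013/578) / (5065/289) = 1/10
check: Δy/Fy = (-1426/1445) / (-2852/289) = 1/10 ✓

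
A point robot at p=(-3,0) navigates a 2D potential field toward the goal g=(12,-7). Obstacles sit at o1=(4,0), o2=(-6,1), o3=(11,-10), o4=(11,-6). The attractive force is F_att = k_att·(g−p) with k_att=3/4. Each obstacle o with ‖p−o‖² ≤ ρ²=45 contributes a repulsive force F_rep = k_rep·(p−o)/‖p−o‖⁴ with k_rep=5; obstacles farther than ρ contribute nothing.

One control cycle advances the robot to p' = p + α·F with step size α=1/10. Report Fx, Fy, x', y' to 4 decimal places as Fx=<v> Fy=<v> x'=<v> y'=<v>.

Fx=11.4000 Fy=-5.3000 x'=-1.8600 y'=-0.5300

F_att = 3/4·(g−p) = 3/4·(15,-7) = (11.2500,-5.2500)
o1: d²=49 > ρ²=45 → inactive
o2: d²=10 ≤ ρ²=45; F_rep = 5·(3,-1)/10² = (0.1500,-0.0500)
o3: d²=296 > ρ²=45 → inactive
o4: d²=232 > ρ²=45 → inactive
F = F_att + ΣF_rep = (11.4000,-5.3000)
p' = p + 1/10·F = (-1.8600,-0.5300)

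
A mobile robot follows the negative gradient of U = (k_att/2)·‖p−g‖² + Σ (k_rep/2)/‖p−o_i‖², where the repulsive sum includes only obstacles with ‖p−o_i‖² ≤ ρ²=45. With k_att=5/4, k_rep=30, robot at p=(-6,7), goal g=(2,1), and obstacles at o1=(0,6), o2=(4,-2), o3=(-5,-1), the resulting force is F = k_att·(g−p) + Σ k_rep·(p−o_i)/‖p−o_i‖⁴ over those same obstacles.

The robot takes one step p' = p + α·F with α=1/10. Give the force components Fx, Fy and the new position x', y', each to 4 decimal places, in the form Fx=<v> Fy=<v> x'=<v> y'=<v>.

F_att = 5/4·(g−p) = 5/4·(8,-6) = (10.0000,-7.5000)
o1: d²=37 ≤ ρ²=45; F_rep = 30·(-6,1)/37² = (-0.1315,0.0219)
o2: d²=181 > ρ²=45 → inactive
o3: d²=65 > ρ²=45 → inactive
F = F_att + ΣF_rep = (9.8685,-7.4781)
p' = p + 1/10·F = (-5.0131,6.2522)

Fx=9.8685 Fy=-7.4781 x'=-5.0131 y'=6.2522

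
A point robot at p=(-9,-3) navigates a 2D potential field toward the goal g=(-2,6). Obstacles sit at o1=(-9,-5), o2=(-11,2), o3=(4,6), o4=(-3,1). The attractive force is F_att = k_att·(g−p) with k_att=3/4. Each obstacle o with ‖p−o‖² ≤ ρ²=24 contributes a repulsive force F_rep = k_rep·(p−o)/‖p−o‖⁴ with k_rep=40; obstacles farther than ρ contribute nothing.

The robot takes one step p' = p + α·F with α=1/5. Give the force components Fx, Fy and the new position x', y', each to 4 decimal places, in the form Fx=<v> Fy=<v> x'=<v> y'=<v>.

F_att = 3/4·(g−p) = 3/4·(7,9) = (5.2500,6.7500)
o1: d²=4 ≤ ρ²=24; F_rep = 40·(0,2)/4² = (0.0000,5.0000)
o2: d²=29 > ρ²=24 → inactive
o3: d²=250 > ρ²=24 → inactive
o4: d²=52 > ρ²=24 → inactive
F = F_att + ΣF_rep = (5.2500,11.7500)
p' = p + 1/5·F = (-7.9500,-0.6500)

Fx=5.2500 Fy=11.7500 x'=-7.9500 y'=-0.6500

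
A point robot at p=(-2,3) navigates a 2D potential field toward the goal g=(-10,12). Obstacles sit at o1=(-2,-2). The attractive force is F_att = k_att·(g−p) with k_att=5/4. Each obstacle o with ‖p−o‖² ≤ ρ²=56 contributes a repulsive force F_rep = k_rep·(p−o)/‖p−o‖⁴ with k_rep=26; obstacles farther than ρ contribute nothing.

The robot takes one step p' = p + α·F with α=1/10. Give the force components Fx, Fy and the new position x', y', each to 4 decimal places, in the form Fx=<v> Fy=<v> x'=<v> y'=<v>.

F_att = 5/4·(g−p) = 5/4·(-8,9) = (-10.0000,11.2500)
o1: d²=25 ≤ ρ²=56; F_rep = 26·(0,5)/25² = (0.0000,0.2080)
F = F_att + ΣF_rep = (-10.0000,11.4580)
p' = p + 1/10·F = (-3.0000,4.1458)

Fx=-10.0000 Fy=11.4580 x'=-3.0000 y'=4.1458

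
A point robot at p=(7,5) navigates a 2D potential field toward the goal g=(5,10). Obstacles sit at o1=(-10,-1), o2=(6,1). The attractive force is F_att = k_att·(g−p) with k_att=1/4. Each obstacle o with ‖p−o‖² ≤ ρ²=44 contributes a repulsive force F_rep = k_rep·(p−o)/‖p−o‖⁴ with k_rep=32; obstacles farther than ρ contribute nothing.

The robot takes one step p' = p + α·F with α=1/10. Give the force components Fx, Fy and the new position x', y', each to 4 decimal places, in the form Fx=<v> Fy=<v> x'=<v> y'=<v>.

Fx=-0.3893 Fy=1.6929 x'=6.9611 y'=5.1693

F_att = 1/4·(g−p) = 1/4·(-2,5) = (-0.5000,1.2500)
o1: d²=325 > ρ²=44 → inactive
o2: d²=17 ≤ ρ²=44; F_rep = 32·(1,4)/17² = (0.1107,0.4429)
F = F_att + ΣF_rep = (-0.3893,1.6929)
p' = p + 1/10·F = (6.9611,5.1693)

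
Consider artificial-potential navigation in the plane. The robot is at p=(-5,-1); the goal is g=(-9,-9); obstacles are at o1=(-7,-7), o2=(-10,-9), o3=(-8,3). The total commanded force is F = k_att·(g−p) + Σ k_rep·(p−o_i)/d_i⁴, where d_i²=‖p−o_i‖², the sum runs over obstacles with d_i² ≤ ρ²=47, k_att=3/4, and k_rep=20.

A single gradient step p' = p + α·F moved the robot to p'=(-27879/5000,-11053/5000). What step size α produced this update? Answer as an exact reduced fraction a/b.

α = 1/5

F_att = 3/4·(g−p) = 3/4·(-4,-8) = (-3.0000,-6.0000)
o1: d²=40 ≤ ρ²=47; F_rep = 20·(2,6)/40² = (0.0250,0.0750)
o2: d²=89 > ρ²=47 → inactive
o3: d²=25 ≤ ρ²=47; F_rep = 20·(3,-4)/25² = (0.0960,-0.1280)
F = F_att + ΣF_rep = (-2.8790,-6.0530)
Δp = p'−p = (-0.5758,-1.2106); α = Δx/Fx = (-2879/5000) / (-2879/1000) = 1/5
check: Δy/Fy = (-6053/5000) / (-6053/1000) = 1/5 ✓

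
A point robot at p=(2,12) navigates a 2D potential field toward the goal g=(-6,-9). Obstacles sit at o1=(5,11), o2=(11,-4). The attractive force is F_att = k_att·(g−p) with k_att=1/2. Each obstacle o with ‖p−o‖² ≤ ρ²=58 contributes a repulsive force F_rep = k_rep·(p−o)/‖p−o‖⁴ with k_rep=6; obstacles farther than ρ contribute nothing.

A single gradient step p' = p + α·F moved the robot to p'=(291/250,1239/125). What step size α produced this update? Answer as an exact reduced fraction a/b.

α = 1/5

F_att = 1/2·(g−p) = 1/2·(-8,-21) = (-4.0000,-10.5000)
o1: d²=10 ≤ ρ²=58; F_rep = 6·(-3,1)/10² = (-0.1800,0.0600)
o2: d²=337 > ρ²=58 → inactive
F = F_att + ΣF_rep = (-4.1800,-10.4400)
Δp = p'−p = (-0.8360,-2.0880); α = Δx/Fx = (-209/250) / (-209/50) = 1/5
check: Δy/Fy = (-261/125) / (-261/25) = 1/5 ✓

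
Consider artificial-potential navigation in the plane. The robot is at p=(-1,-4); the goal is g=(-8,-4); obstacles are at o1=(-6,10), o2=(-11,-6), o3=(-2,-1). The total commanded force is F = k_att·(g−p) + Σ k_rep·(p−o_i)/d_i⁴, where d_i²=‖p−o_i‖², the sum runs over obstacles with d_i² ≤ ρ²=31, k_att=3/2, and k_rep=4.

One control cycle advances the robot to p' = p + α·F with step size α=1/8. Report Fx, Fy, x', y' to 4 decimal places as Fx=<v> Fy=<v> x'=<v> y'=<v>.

F_att = 3/2·(g−p) = 3/2·(-7,0) = (-10.5000,0.0000)
o1: d²=221 > ρ²=31 → inactive
o2: d²=104 > ρ²=31 → inactive
o3: d²=10 ≤ ρ²=31; F_rep = 4·(1,-3)/10² = (0.0400,-0.1200)
F = F_att + ΣF_rep = (-10.4600,-0.1200)
p' = p + 1/8·F = (-2.3075,-4.0150)

Fx=-10.4600 Fy=-0.1200 x'=-2.3075 y'=-4.0150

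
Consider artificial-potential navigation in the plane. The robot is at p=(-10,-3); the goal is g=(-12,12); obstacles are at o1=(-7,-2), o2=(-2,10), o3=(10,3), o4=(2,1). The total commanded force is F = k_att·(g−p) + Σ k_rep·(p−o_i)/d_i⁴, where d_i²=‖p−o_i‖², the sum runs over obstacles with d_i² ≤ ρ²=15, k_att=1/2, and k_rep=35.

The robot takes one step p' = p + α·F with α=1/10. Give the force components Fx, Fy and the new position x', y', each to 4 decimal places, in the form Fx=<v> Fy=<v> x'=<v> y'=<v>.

F_att = 1/2·(g−p) = 1/2·(-2,15) = (-1.0000,7.5000)
o1: d²=10 ≤ ρ²=15; F_rep = 35·(-3,-1)/10² = (-1.0500,-0.3500)
o2: d²=233 > ρ²=15 → inactive
o3: d²=436 > ρ²=15 → inactive
o4: d²=160 > ρ²=15 → inactive
F = F_att + ΣF_rep = (-2.0500,7.1500)
p' = p + 1/10·F = (-10.2050,-2.2850)

Fx=-2.0500 Fy=7.1500 x'=-10.2050 y'=-2.2850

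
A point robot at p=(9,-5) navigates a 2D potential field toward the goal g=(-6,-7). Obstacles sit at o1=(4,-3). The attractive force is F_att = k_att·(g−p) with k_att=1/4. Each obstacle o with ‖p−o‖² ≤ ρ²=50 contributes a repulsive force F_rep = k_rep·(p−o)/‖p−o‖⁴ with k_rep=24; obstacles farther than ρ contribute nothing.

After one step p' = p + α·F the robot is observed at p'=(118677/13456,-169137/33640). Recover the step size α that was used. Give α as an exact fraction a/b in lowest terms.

F_att = 1/4·(g−p) = 1/4·(-15,-2) = (-3.7500,-0.5000)
o1: d²=29 ≤ ρ²=50; F_rep = 24·(5,-2)/29² = (0.1427,-0.0571)
F = F_att + ΣF_rep = (-3.6073,-0.5571)
Δp = p'−p = (-0.1804,-0.0279); α = Δx/Fx = (-2427/13456) / (-12135/3364) = 1/20
check: Δy/Fy = (-937/33640) / (-937/1682) = 1/20 ✓

α = 1/20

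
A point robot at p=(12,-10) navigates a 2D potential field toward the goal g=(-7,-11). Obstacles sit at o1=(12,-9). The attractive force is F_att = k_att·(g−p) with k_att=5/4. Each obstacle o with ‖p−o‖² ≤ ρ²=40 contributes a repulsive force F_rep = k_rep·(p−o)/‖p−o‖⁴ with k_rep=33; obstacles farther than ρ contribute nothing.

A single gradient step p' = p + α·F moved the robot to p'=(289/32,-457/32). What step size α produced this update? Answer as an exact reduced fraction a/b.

F_att = 5/4·(g−p) = 5/4·(-19,-1) = (-23.7500,-1.2500)
o1: d²=1 ≤ ρ²=40; F_rep = 33·(0,-1)/1² = (0.0000,-33.0000)
F = F_att + ΣF_rep = (-23.7500,-34.2500)
Δp = p'−p = (-2.9688,-4.2812); α = Δx/Fx = (-95/32) / (-95/4) = 1/8
check: Δy/Fy = (-137/32) / (-137/4) = 1/8 ✓

α = 1/8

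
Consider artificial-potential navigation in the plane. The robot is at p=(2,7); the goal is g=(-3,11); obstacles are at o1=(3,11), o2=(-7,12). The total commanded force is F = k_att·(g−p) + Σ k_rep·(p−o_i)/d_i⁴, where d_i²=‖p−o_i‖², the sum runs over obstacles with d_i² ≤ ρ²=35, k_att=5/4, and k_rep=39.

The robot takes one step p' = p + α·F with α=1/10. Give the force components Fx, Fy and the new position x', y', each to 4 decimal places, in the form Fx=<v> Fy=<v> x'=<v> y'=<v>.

Fx=-6.3849 Fy=4.4602 x'=1.3615 y'=7.4460

F_att = 5/4·(g−p) = 5/4·(-5,4) = (-6.2500,5.0000)
o1: d²=17 ≤ ρ²=35; F_rep = 39·(-1,-4)/17² = (-0.1349,-0.5398)
o2: d²=106 > ρ²=35 → inactive
F = F_att + ΣF_rep = (-6.3849,4.4602)
p' = p + 1/10·F = (1.3615,7.4460)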